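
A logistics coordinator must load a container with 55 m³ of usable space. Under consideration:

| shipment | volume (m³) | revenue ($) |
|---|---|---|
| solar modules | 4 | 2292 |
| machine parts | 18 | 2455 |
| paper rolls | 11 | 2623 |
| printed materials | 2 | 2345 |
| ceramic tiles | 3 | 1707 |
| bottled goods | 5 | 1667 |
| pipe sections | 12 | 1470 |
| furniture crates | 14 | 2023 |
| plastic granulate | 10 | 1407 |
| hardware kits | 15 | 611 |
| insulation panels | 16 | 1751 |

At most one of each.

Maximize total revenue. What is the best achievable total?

14559

Density check — printed materials 1172.50, solar modules 573.00, ceramic tiles 569.00, bottled goods 333.40 are the best per m³.
Filling by ratio: solar modules + paper rolls + printed materials + ceramic tiles + bottled goods + furniture crates + plastic granulate for 14064, with 6 m³ left unused.
Replace furniture crates and plastic granulate with machine parts + pipe sections: the trade gains 495 net, giving 14559 at 55 m³.
Nothing else within 55 m³ beats 14559.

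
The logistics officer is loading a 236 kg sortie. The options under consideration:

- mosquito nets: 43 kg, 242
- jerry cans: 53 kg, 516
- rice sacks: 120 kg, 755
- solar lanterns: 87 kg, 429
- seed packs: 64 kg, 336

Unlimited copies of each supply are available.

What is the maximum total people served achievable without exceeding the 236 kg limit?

2064

Taking 4×jerry cans: 212 kg used, 2064 in people served.
That's the maximum — no swap from here does better than 2064.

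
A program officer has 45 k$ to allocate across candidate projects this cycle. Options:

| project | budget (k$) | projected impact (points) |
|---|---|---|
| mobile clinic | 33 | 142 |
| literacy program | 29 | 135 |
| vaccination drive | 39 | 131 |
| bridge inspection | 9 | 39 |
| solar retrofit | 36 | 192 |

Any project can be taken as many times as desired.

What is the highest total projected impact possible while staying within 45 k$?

Bridge inspection + solar retrofit uses 45 of the 45 k$ and totals 231.
That's the maximum — no swap from here does better than 231.

231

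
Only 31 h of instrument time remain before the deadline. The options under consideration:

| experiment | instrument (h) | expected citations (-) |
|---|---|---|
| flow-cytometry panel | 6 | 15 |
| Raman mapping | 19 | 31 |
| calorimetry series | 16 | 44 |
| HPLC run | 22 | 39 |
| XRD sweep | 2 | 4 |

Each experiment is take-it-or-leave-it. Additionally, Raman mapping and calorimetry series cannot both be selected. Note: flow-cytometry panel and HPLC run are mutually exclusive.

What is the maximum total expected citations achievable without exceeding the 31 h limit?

Taking flow-cytometry panel + calorimetry series + XRD sweep: 24 h used, 63 in expected citations.

63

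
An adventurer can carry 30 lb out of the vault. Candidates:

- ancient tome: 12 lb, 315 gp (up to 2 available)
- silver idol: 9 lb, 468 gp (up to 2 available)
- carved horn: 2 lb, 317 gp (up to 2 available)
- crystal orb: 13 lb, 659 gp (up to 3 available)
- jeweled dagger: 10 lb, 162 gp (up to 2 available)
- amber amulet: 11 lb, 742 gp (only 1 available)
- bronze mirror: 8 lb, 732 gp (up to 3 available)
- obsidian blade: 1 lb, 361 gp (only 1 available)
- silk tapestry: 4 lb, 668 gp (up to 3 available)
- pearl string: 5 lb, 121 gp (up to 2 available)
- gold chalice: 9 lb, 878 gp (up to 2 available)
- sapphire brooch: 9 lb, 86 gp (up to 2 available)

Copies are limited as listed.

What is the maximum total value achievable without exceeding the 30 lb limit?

A density-first pass picks 2×carved horn + obsidian blade + 3×silk tapestry + gold chalice — 3877 at 26 lb.
The 4 lb tied up in 2×carved horn is better spent on bronze mirror — total rises to 3975 (30 lb).

3975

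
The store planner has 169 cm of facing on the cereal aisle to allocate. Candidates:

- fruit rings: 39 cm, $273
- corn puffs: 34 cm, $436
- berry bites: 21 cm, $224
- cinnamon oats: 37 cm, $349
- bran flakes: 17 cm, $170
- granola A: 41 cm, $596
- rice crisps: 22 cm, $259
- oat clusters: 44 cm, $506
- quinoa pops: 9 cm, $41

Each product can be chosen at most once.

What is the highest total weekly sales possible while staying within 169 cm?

Taking corn puffs + berry bites + granola A + rice crisps + oat clusters: 162 cm used, 2021 in weekly sales.
Runner-up corn puffs + bran flakes + granola A + rice crisps + oat clusters + quinoa pops tops out at 2008.

2021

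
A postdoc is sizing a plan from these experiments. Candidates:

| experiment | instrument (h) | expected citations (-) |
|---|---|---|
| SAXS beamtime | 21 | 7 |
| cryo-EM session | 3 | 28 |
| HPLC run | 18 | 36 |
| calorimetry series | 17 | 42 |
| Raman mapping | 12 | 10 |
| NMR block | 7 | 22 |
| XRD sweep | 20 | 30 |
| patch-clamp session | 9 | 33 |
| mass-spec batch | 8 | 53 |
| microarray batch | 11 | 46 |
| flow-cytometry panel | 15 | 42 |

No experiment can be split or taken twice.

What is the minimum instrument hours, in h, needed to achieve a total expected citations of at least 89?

Look for the lowest-instrument combination reaching 89.
Taking cryo-EM session + NMR block + mass-spec batch gives 103 (≥ 89) for 18 h.
Below 18 h the best achievable stays under 89.

18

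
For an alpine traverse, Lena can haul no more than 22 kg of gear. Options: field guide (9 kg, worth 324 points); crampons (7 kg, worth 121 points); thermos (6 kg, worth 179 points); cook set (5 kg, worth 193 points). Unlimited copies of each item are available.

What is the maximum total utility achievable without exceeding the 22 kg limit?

Ranking by ratio (utility/kg): cook set 38.60, field guide 36.00, thermos 29.83.
The ratio ordering already packs tightly: 4×cook set, 20 kg, 772.

772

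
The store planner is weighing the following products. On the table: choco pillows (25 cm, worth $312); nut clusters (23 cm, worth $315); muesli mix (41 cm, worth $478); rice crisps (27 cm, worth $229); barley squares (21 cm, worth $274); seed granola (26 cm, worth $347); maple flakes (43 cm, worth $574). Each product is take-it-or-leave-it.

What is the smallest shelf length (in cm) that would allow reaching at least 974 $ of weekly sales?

Need the lightest bundle worth ≥ 974.
Taking choco pillows + nut clusters + seed granola gives 974 (≥ 974) for 74 cm.
No combination under 74 cm hits 974.

74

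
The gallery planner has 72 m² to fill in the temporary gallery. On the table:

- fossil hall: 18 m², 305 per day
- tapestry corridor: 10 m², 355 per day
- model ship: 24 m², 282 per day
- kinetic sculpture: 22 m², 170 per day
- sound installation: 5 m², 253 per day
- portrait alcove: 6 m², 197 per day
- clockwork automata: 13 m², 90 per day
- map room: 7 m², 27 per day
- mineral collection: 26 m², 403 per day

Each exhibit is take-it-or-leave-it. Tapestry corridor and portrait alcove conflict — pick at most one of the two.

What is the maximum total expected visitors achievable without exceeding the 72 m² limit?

1406

Best packing: fossil hall + tapestry corridor + sound installation + clockwork automata + mineral collection — 72 m², 1406 total.
Next best is fossil hall + tapestry corridor + sound installation + map room + mineral collection at 1343 (66 m²) — short by 63.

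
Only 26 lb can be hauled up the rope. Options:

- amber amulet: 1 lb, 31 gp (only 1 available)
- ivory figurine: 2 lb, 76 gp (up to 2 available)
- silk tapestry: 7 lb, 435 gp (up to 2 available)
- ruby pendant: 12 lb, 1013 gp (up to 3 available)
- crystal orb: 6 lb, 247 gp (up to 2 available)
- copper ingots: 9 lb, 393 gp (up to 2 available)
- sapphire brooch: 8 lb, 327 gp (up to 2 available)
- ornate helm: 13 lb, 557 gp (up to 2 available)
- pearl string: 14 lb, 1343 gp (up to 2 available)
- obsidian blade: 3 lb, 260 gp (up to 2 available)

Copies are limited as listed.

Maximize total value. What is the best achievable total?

2356

Ranking by ratio (value/lb): pearl string 95.93, obsidian blade 86.67, ruby pendant 84.42.
Taking the top-ratio items first gives crystal orb + pearl string + 2×obsidian blade for 2110 (26 lb).
The 12 lb tied up in crystal orb and 2×obsidian blade is better spent on ruby pendant — total rises to 2356 (26 lb).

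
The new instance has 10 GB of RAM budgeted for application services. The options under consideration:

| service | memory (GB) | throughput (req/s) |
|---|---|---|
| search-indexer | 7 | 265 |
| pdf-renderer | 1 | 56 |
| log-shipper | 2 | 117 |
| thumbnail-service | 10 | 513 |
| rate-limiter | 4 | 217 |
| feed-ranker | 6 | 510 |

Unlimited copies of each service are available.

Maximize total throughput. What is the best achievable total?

744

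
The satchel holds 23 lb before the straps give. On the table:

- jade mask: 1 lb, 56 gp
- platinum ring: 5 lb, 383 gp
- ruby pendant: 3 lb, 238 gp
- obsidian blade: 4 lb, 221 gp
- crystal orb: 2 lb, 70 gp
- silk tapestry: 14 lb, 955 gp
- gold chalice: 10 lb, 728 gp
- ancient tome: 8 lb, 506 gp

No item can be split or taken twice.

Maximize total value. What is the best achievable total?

1632

Ranking by ratio (value/lb): ruby pendant 79.33, platinum ring 76.60, gold chalice 72.80.
Taking the top-ratio items first gives jade mask + platinum ring + ruby pendant + obsidian blade + gold chalice for 1626 (23 lb).
Replace obsidian blade and gold chalice with silk tapestry: the trade gains 6 net, giving 1632 at 23 lb.
That's the maximum — no swap from here does better than 1632.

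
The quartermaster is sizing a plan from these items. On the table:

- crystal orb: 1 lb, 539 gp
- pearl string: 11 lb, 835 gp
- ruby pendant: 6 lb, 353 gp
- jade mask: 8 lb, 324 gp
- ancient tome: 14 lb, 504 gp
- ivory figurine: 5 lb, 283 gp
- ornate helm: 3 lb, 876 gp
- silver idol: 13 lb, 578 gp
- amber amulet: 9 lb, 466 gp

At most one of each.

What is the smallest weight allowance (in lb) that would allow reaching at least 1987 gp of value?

15

Minimise lb subject to total value ≥ 1987.
crystal orb + pearl string + ornate helm reaches 2250 using 15 lb.
Any bundle with less than 15 lb falls short of 1987.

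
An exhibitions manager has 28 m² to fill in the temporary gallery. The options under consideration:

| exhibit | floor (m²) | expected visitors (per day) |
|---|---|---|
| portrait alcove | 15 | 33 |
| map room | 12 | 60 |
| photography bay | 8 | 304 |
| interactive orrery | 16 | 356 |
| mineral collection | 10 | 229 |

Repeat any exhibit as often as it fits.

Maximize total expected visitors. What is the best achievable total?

912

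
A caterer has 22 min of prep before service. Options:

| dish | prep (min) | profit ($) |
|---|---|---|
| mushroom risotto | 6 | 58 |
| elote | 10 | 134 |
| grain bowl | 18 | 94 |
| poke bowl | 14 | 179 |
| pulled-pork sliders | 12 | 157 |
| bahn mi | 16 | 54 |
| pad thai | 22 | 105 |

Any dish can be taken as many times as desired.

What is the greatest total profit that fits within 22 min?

By profit per min: elote 13.40, pulled-pork sliders 13.08, poke bowl 12.79 lead.
Greedy by ratio would take 2×elote: 20 min used, total 268.
The 10 min tied up in elote is better spent on pulled-pork sliders — total rises to 291 (22 min).
No other feasible combination exceeds 291.

291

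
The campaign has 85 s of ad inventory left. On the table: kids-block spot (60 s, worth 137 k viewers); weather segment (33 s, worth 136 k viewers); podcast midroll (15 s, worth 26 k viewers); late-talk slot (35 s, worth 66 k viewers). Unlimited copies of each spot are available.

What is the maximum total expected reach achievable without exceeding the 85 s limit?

2×weather segment + podcast midroll uses 81 of the 85 s and totals 298.

298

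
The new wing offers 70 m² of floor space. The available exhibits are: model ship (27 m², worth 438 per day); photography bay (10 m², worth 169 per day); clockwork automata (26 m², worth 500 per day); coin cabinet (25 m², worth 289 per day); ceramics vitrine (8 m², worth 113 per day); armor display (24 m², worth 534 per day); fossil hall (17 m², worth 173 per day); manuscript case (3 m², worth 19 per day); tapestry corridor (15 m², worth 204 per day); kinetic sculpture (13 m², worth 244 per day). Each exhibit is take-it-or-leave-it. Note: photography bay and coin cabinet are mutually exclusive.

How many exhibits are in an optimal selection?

Best achievable expected visitors is 1316.
For example photography bay + clockwork automata + ceramics vitrine + armor display achieves it, using 68 m².
All optima have 4 exhibits.

4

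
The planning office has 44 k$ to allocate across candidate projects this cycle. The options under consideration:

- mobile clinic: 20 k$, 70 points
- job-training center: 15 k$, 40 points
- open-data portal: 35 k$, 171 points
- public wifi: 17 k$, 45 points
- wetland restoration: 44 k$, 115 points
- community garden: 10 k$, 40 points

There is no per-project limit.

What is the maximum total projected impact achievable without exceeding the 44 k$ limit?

171

Taking open-data portal: 35 k$ used, 171 in projected impact.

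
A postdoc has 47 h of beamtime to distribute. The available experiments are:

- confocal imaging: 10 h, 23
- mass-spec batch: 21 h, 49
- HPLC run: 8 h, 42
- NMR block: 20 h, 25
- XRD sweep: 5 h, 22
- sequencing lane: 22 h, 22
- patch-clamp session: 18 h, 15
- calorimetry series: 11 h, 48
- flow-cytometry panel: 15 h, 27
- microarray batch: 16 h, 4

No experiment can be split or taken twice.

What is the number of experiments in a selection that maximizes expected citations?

Optimal total is 161.
mass-spec batch + HPLC run + XRD sweep + calorimetry series hits 161 at 45 h.
All optima have 4 experiments.

4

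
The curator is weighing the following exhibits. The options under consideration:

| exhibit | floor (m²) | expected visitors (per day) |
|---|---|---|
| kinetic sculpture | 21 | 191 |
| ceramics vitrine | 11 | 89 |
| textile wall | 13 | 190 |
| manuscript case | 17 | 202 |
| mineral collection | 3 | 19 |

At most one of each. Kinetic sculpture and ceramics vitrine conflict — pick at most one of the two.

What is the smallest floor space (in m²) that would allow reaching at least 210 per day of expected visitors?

20

Minimise m² subject to total expected visitors ≥ 210.
manuscript case + mineral collection reaches 221 using 20 m².
Below 20 m² the best achievable stays under 210.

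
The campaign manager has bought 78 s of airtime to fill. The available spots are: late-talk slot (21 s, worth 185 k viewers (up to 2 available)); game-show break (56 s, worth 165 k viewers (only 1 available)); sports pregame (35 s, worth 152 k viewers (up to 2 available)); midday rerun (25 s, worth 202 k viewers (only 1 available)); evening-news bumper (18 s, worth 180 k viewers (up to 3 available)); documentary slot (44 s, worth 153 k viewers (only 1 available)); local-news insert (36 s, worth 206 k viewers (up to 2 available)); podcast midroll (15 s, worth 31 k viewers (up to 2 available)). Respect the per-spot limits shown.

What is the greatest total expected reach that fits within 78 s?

Greedy by ratio would take late-talk slot + 3×evening-news bumper: 75 s used, total 725.
Replace evening-news bumper with late-talk slot: the trade gains 5 net, giving 730 at 78 s.
Every other selection either busts 78 s or exceeds an availability limit or fails to beat 730.

730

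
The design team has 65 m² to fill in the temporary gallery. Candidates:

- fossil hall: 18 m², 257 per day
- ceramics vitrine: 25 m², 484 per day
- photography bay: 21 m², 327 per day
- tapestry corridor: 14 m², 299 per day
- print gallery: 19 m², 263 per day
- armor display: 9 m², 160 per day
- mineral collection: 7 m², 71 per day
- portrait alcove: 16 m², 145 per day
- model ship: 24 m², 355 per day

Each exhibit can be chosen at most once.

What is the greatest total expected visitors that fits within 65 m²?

1138

By expected visitors per m²: tapestry corridor 21.36, ceramics vitrine 19.36, armor display 17.78, photography bay 15.57 lead.
The ratio heuristic lands on ceramics vitrine + tapestry corridor + armor display + mineral collection (1014) but leaves 10 m² idle.
The 16 m² tied up in armor display and mineral collection is better spent on model ship — total rises to 1138 (63 m²).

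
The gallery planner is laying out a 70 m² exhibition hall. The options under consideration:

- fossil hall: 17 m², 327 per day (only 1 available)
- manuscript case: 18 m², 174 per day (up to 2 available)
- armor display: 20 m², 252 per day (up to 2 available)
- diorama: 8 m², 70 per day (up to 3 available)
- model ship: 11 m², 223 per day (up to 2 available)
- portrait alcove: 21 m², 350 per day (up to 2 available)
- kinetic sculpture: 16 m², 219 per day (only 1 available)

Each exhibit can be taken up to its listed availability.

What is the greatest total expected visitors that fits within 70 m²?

1250

Taking the top-ratio exhibits first gives fossil hall + diorama + 2×model ship + portrait alcove for 1193 (68 m²).
Replace diorama and model ship with portrait alcove: the trade gains 57 net, giving 1250 at 70 m².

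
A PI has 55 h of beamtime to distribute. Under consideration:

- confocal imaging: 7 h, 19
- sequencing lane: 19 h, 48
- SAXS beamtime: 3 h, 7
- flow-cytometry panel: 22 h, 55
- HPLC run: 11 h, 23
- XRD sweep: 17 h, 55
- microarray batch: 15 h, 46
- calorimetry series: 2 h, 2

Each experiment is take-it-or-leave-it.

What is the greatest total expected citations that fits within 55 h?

156

Greedy by ratio would take confocal imaging + SAXS beamtime + HPLC run + XRD sweep + microarray batch + calorimetry series: 55 h used, total 152.
Replace confocal imaging and HPLC run and calorimetry series with sequencing lane: the trade gains 4 net, giving 156 at 54 h.
An exhaustive check of the 256 subsets confirms 156.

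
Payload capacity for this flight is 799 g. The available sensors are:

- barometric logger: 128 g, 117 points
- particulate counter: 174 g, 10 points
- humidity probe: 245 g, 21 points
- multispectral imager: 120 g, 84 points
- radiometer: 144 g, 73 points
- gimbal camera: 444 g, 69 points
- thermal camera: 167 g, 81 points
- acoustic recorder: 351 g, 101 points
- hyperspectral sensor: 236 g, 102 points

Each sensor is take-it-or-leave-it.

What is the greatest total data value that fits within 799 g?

The ratio ordering already packs tightly: barometric logger + multispectral imager + radiometer + thermal camera + hyperspectral sensor, 795 g, 457.
The closest alternative, barometric logger + multispectral imager + thermal camera + hyperspectral sensor, reaches only 384.

457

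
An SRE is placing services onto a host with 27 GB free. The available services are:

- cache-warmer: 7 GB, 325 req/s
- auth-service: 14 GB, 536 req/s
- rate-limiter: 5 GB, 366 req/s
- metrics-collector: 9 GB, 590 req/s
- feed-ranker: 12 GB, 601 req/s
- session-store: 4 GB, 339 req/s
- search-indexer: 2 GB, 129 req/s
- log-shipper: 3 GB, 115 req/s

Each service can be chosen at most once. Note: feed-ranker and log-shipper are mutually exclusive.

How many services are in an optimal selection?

The maximum throughput within 27 GB is 1749.
cache-warmer + rate-limiter + metrics-collector + session-store + search-indexer hits 1749 at 27 GB.
Any selection reaching 1749 contains exactly 5 services.

5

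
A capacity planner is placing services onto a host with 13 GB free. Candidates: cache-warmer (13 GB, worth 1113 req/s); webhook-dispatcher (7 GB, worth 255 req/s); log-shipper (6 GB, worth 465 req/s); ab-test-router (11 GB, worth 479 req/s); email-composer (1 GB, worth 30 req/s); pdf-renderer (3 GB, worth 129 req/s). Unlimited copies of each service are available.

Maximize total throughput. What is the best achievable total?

Cache-warmer uses 13 of the 13 GB and totals 1113.
That's the maximum — no swap from here does better than 1113.

1113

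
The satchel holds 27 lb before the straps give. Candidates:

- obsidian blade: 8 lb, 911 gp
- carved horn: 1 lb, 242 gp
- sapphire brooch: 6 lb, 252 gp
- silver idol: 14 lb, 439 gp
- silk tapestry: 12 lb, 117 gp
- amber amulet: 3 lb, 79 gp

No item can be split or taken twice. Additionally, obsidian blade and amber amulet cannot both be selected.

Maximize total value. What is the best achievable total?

1592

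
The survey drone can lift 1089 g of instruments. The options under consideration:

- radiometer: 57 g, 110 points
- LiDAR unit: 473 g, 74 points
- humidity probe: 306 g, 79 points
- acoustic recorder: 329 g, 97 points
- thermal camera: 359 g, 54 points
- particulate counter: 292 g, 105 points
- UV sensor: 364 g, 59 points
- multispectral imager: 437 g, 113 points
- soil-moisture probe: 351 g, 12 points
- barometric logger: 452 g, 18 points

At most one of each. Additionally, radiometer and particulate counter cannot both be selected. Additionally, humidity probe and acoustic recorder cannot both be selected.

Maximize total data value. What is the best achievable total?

Density check — radiometer 1.93, particulate counter 0.36, acoustic recorder 0.29, multispectral imager 0.26 are the best per g.
Best packing: radiometer + acoustic recorder + multispectral imager — 823 g, 320 total.
Nothing else feasible within 1089 g beats 320.

320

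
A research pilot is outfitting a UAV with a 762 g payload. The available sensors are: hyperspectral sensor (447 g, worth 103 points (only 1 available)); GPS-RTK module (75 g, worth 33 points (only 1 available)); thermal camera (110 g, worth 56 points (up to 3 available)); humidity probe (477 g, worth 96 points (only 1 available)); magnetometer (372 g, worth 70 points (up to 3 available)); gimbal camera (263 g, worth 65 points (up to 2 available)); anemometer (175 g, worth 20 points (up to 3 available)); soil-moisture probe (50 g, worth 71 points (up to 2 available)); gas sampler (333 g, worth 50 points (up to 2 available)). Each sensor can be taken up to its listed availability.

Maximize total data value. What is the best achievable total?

Ranking by ratio (data value/g): soil-moisture probe 1.42, thermal camera 0.51, GPS-RTK module 0.44, gimbal camera 0.25.
A density-first pass picks GPS-RTK module + 3×thermal camera + anemometer + 2×soil-moisture probe — 363 at 680 g.
Dropping GPS-RTK module and anemometer frees 250 g; slotting in gimbal camera (263 g) lifts the total to 375 at 693 g.

375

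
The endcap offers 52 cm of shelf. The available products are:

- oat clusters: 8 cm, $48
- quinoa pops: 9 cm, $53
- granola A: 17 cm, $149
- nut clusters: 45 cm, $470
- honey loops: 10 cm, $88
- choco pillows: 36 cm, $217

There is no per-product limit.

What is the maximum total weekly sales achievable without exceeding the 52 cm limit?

Density check — nut clusters 10.44, honey loops 8.80, granola A 8.76 are the best per cm.
Taking nut clusters: 45 cm used, 470 in weekly sales.
That's the maximum — no swap from here does better than 470.

470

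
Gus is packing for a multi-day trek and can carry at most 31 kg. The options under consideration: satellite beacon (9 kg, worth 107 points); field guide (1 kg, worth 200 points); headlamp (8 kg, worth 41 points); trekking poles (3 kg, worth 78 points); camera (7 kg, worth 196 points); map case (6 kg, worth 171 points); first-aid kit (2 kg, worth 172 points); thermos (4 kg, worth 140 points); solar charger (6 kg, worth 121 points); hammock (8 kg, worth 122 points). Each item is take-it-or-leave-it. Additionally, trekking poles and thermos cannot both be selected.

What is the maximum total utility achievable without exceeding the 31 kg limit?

Taking field guide + camera + map case + first-aid kit + thermos + hammock: 28 kg used, 1001 in utility.

1001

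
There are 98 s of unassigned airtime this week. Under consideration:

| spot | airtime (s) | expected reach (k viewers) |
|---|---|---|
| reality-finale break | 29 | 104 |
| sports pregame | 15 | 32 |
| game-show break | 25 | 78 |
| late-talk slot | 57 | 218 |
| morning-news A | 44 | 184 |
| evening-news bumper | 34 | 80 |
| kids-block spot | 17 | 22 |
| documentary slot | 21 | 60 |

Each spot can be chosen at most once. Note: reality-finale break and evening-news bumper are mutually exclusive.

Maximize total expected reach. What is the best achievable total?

The ratio ordering already packs tightly: reality-finale break + game-show break + morning-news A, 98 s, 366.
Runner-up reality-finale break + morning-news A + documentary slot tops out at 348.

366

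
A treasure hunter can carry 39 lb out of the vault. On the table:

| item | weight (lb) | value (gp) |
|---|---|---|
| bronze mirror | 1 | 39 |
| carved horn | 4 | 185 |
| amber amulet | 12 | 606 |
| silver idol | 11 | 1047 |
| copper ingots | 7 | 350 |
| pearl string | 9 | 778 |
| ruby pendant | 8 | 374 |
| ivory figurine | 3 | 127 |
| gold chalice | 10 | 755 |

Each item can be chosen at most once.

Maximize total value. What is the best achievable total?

A density-first pass picks bronze mirror + silver idol + copper ingots + pearl string + gold chalice — 2969 at 38 lb.
Dropping copper ingots frees 7 lb; slotting in ruby pendant (8 lb) lifts the total to 2993 at 39 lb.

2993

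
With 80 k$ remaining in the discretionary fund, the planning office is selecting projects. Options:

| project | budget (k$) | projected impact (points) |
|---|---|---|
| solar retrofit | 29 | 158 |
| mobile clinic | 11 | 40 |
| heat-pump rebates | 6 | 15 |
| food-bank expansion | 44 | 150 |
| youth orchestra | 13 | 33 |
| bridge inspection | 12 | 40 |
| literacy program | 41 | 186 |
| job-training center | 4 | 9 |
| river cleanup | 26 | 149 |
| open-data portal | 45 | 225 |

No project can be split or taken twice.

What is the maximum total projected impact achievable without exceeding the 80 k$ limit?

398

Density check — river cleanup 5.73, solar retrofit 5.45, open-data portal 5.00, literacy program 4.54 are the best per k$.
The ratio heuristic lands on solar retrofit + mobile clinic + bridge inspection + river cleanup (387) but leaves 2 k$ idle.
Using the slack differently, solar retrofit + heat-pump rebates + open-data portal comes to 398 at 80 k$.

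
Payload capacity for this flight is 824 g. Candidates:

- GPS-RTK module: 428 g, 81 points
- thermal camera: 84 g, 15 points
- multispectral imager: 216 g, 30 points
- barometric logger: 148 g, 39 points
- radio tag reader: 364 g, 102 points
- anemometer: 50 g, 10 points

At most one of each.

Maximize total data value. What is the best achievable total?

186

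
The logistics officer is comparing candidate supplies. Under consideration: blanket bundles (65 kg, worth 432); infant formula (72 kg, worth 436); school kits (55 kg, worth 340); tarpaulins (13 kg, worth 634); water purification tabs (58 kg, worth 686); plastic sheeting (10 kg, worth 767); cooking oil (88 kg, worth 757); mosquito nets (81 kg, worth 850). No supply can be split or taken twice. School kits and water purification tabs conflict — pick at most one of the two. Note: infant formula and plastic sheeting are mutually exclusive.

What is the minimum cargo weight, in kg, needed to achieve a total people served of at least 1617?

78

Minimise kg subject to total people served ≥ 1617.
school kits + tarpaulins + plastic sheeting: 1741 people served at 78 kg.
Below 78 kg the best achievable stays under 1617.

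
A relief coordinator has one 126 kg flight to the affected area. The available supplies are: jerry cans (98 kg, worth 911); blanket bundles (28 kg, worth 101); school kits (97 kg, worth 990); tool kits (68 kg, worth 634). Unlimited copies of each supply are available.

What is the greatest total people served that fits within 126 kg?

1091

The ratio ordering already packs tightly: blanket bundles + school kits, 125 kg, 1091.
No other feasible combination exceeds 1091.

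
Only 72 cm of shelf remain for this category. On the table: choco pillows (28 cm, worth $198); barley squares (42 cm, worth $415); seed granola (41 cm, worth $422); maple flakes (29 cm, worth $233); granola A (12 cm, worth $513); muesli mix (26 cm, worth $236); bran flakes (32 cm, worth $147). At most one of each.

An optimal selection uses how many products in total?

Optimal total is 982.
maple flakes + granola A + muesli mix hits 982 at 67 cm.
All optima have 3 products.

3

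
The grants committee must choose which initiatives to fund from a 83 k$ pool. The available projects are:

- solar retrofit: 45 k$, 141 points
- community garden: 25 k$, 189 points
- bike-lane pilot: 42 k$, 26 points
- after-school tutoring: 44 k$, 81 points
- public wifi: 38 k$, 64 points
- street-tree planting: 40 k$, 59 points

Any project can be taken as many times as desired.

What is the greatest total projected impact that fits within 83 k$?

By projected impact per k$: community garden 7.56, solar retrofit 3.13, after-school tutoring 1.84, public wifi 1.68 lead.
Best packing: 3×community garden — 75 k$, 567 total.
Nothing else within 83 k$ beats 567.

567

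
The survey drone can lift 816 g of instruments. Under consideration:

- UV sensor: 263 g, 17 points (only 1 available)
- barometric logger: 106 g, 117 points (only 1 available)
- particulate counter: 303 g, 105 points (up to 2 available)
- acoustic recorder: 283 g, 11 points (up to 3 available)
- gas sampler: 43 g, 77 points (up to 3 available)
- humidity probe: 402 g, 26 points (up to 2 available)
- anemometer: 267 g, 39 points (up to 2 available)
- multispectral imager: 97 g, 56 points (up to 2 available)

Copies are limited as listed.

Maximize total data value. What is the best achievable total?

565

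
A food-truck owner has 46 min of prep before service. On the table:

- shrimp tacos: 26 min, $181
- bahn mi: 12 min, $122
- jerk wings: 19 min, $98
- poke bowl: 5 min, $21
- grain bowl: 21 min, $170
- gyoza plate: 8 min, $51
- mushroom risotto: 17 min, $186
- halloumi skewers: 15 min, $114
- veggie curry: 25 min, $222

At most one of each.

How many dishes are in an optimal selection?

3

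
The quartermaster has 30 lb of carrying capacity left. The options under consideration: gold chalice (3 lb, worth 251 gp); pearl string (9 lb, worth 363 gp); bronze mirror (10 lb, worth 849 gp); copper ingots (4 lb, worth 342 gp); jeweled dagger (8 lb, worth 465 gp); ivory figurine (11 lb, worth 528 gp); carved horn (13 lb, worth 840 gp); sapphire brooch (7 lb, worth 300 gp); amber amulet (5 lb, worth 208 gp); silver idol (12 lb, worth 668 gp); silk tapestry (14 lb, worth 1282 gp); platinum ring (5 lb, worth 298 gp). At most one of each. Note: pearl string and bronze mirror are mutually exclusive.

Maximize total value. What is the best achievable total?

Bronze mirror + copper ingots + silk tapestry uses 28 of the 30 lb and totals 2473.
Next best is bronze mirror + silk tapestry + platinum ring at 2429 (29 lb) — short by 44.

2473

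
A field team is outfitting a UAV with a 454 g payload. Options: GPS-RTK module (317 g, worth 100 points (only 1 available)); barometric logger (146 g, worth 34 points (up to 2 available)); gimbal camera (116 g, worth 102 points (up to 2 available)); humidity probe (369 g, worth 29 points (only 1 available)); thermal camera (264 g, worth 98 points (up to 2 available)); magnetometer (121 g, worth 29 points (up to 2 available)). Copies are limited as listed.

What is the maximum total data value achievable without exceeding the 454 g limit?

A density-first pass picks 2×gimbal camera + magnetometer — 233 at 353 g.
Replace magnetometer with barometric logger: the trade gains 5 net, giving 238 at 378 g.
The spare 76 g is too small for any remaining sensor, and no exchange beats 238.

238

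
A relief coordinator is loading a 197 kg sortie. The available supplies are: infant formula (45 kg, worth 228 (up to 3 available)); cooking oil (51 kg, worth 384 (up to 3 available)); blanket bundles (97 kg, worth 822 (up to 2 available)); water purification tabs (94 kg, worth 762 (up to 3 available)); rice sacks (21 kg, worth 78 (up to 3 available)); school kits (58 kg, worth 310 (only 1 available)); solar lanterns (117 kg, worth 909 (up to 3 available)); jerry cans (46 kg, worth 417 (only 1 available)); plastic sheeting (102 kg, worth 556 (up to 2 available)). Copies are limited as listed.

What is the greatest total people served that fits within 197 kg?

1644

Filling by ratio: cooking oil + blanket bundles + jerry cans for 1623, with 3 kg left unused.
Dropping cooking oil and jerry cans frees 97 kg; slotting in blanket bundles (97 kg) lifts the total to 1644 at 194 kg.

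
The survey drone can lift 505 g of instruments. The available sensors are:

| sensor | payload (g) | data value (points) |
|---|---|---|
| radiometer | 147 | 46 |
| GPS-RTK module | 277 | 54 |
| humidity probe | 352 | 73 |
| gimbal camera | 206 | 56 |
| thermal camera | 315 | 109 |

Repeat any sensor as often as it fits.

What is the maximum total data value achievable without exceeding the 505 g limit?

Ranking by ratio (data value/g): thermal camera 0.35, radiometer 0.31, gimbal camera 0.27.
Radiometer + thermal camera uses 462 of the 505 g and totals 155.
The spare 43 g is too small for any remaining sensor, and no exchange beats 155.

155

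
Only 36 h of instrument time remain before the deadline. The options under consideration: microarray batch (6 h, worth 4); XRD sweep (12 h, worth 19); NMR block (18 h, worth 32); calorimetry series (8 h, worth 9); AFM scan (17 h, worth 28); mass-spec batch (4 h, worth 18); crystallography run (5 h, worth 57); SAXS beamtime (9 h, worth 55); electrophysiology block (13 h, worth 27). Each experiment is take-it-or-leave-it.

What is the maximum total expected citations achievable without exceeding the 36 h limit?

162

Density check — crystallography run 11.40, SAXS beamtime 6.11, mass-spec batch 4.50 are the best per h.
Taking the top-ratio experiments first gives mass-spec batch + crystallography run + SAXS beamtime + electrophysiology block for 157 (31 h).
The 13 h tied up in electrophysiology block is better spent on NMR block — total rises to 162 (36 h).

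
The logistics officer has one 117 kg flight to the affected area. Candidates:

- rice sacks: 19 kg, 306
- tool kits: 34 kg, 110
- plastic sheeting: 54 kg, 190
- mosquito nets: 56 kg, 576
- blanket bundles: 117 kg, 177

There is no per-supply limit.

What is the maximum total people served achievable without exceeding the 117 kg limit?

1836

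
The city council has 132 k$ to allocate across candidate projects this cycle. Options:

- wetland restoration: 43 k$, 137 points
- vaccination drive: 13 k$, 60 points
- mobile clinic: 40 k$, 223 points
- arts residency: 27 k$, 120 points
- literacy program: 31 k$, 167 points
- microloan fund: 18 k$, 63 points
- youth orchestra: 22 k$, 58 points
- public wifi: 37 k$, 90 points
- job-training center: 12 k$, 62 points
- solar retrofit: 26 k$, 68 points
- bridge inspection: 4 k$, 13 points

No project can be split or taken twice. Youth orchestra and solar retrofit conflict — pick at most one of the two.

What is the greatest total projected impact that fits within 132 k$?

Ranking by ratio (projected impact/k$): mobile clinic 5.58, literacy program 5.39, job-training center 5.17.
A density-first pass picks vaccination drive + mobile clinic + arts residency + literacy program + job-training center + bridge inspection — 645 at 127 k$.
Dropping vaccination drive frees 13 k$; slotting in microloan fund (18 k$) lifts the total to 648 at 132 k$.
That's the maximum — no feasible swap from here does better than 648.

648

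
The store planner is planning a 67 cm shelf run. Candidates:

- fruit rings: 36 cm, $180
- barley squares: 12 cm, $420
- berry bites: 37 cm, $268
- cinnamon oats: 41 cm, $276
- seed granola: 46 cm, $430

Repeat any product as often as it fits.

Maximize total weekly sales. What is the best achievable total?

2100

The ratio ordering already packs tightly: 5×barley squares, 60 cm, 2100.
No other feasible combination exceeds 2100.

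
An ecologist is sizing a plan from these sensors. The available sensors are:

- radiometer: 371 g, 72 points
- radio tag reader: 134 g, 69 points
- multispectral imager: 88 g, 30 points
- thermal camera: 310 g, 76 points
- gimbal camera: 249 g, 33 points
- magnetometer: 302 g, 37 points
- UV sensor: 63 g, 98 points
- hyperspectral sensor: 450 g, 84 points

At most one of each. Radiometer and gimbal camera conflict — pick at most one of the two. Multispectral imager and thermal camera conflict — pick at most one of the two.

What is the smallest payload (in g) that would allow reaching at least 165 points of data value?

197

Look for the lowest-payload combination reaching 165.
radio tag reader + UV sensor reaches 167 using 197 g.
Below 197 g the best achievable stays under 165.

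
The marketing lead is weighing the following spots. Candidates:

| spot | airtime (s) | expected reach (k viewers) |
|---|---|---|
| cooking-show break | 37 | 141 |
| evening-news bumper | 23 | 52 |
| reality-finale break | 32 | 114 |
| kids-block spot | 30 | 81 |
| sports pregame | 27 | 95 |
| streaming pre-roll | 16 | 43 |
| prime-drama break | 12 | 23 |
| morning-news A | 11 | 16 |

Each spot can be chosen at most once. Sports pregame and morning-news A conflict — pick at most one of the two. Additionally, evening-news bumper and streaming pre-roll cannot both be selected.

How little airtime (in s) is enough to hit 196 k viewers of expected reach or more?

Look for the lowest-airtime combination reaching 196.
reality-finale break + sports pregame reaches 209 using 59 s.
No combination under 59 s hits 196.

59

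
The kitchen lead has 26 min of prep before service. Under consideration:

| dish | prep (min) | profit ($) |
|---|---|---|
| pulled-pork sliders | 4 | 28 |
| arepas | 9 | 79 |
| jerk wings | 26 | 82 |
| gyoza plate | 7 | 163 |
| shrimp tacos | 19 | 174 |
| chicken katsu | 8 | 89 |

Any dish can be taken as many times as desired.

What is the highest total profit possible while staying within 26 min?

517

Pulled-pork sliders + 3×gyoza plate uses 25 of the 26 min and totals 517.
The spare 1 min is too small for any remaining dish, and no exchange beats 517.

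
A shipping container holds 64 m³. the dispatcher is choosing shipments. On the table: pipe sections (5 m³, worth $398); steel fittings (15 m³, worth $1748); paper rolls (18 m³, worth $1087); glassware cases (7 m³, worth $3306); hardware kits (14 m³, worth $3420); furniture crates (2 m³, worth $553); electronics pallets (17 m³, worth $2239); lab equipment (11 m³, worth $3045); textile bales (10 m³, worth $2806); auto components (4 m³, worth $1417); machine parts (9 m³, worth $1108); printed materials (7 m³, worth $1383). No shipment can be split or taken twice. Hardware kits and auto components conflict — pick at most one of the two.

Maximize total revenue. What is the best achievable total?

15708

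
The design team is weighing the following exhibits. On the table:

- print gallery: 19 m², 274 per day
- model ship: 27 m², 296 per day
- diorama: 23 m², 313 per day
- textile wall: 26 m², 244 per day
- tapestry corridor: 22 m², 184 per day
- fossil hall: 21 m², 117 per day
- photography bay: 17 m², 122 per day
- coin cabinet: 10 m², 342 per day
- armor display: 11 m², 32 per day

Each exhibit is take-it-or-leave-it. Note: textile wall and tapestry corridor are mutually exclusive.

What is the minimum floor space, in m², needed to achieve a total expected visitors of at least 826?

Need the lightest bundle worth ≥ 826.
Taking print gallery + diorama + coin cabinet gives 929 (≥ 826) for 52 m².
Below 52 m² the best achievable stays under 826.

52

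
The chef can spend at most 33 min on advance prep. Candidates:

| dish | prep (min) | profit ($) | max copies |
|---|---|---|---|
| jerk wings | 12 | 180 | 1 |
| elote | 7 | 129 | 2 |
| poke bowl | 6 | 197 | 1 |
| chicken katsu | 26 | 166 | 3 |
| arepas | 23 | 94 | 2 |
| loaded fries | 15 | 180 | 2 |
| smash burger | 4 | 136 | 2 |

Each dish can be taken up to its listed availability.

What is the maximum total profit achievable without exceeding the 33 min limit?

The ratio heuristic lands on 2×elote + poke bowl + 2×smash burger (727) but leaves 5 min idle.
Replace elote with jerk wings: the trade gains 51 net, giving 778 at 33 min.
Nothing else within 33 min beats 778.

778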